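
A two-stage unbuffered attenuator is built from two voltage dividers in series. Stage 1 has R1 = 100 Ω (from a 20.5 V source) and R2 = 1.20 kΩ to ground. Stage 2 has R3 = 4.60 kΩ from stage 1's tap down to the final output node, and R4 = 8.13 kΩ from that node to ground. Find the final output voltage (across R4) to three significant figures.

Stage 2 presents R3+R4 = 12730 Ω as a load on stage 1's tap.
Stage 1's lower leg becomes R2‖(R3+R4) = 1097 Ω, so V_mid = 20.5 × 1097/1197 = 18.79 V.
Stage 2 is itself unloaded: V_out = V_mid × R4/(R3+R4) = 18.79 × 8130/12730 = 12.0 V.

V_out ≈ 12.0 V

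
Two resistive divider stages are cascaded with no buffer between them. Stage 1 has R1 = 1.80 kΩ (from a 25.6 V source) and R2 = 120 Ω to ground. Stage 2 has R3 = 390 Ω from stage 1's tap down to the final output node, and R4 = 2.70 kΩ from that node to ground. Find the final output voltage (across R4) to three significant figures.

V_out ≈ 1.35 V

Stage 2 presents R3+R4 = 3090 Ω as a load on stage 1's tap.
Stage 1's lower leg becomes R2‖(R3+R4) = 115.5 Ω, so V_mid = 25.6 × 115.5/1916 = 1.544 V.
Stage 2 is itself unloaded: V_out = V_mid × R4/(R3+R4) = 1.544 × 2700/3090 = 1.35 V.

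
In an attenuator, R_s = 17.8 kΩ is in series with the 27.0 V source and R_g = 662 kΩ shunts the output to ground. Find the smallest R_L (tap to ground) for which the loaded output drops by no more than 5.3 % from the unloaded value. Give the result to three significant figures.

Output resistance R_th = R_s‖R_g = (17.8 × 662)/679.8 = 17.33 kΩ.
The fractional drop is R_th/(R_th + R_L); requiring this ≤ 0.0530 gives R_L ≥ R_th(1/0.0530 − 1) = 17.33 × 17.87 = 310 kΩ.

R_L(min) ≈ 310 kΩ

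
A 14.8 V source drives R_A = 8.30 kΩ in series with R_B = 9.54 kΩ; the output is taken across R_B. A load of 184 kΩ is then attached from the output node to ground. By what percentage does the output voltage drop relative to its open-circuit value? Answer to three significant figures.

2.36 %

The divider's output (Thévenin) resistance is R_A‖R_B = 4.438 kΩ.
Fractional drop under load = R_th/(R_th + R_L) = 4.438 / (4.438 + 184) = 0.02355.
So the output falls by 2.36 %.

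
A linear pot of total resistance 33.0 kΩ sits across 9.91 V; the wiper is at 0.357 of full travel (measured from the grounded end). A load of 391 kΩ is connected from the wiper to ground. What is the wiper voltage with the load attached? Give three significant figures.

V ≈ 3.47 V

The wiper splits the pot into (1−α)R = 21.22 kΩ above and αR = 11.78 kΩ below.
Lower section ‖ load = 11.44 kΩ.
V_wiper = 9.91 × 11.44/(21.22 + 11.44) = 3.47 V.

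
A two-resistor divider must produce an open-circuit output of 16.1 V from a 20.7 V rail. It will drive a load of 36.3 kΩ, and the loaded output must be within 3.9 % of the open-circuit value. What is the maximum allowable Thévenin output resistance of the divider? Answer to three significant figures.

Loading drop = R_th/(R_th + R_L) ≤ 0.0390, so R_th ≤ R_L · ε/(1−ε) = 36.3 kΩ × 0.0390/0.9610 = 1.47 kΩ.
(Any R1, R2 with R2/(R1+R2) = 0.778 and R1‖R2 ≤ 1.47 kΩ will meet the spec.)

R_th ≤ 1.47 kΩ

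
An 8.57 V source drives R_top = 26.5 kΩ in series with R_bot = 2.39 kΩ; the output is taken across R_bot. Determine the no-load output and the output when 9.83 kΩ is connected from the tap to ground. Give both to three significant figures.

Unloaded: 0.709 V; loaded: 0.580 V

Open-circuit: V = 8.57 × 2.39/(26.5 + 2.39) = 0.709 V.
With the load, R_bot becomes R_bot‖R_L = 1.923 kΩ, so V = 8.57 × 1.923/28.42 = 0.580 V.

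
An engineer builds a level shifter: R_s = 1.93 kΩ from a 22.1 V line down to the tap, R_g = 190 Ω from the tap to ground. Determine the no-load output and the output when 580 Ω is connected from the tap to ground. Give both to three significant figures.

Open-circuit: V = 22.1 × 190/(1930 + 190) = 1.98 V.
With the load, R_g becomes R_g‖R_L = 143.1 Ω, so V = 22.1 × 143.1/2073 = 1.53 V.

Unloaded: 1.98 V; loaded: 1.53 V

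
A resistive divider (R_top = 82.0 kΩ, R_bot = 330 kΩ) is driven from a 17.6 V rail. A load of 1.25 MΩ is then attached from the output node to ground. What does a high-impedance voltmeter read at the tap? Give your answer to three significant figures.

The load sits in parallel with R_bot: R_bot‖R_L = (330 × 1250) / (330 + 1250) = 261.1 kΩ.
V_out = 17.6 × 261.1 / (82.0 + 261.1) = 17.6 × 261.1/343.1 = 13.4 V.
(Unloaded it would have been 14.1 V.)

V_out ≈ 13.4 V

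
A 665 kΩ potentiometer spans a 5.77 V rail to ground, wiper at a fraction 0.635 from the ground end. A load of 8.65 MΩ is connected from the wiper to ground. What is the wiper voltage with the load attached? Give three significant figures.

V ≈ 3.60 V

The wiper splits the pot into (1−α)R = 242.7 kΩ above and αR = 422.3 kΩ below.
Lower section ‖ load = 402.6 kΩ.
V_wiper = 5.77 × 402.6/(242.7 + 402.6) = 3.60 V.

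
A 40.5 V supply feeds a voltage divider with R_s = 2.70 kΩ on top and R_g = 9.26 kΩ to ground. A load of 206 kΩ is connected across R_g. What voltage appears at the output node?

The load sits in parallel with R_g: R_g‖R_L = (9.26 × 206) / (9.26 + 206) = 8.862 kΩ.
V_out = 40.5 × 8.862 / (2.70 + 8.862) = 40.5 × 8.862/11.56 = 31.0 V.

V_out ≈ 31.0 V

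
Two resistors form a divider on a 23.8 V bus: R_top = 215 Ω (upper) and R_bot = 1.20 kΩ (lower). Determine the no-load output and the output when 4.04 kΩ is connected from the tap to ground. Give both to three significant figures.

Open-circuit: V = 23.8 × 1200/(215 + 1200) = 20.2 V.
With the load, R_bot becomes R_bot‖R_L = 925.2 Ω, so V = 23.8 × 925.2/1140 = 19.3 V.

Unloaded: 20.2 V; loaded: 19.3 V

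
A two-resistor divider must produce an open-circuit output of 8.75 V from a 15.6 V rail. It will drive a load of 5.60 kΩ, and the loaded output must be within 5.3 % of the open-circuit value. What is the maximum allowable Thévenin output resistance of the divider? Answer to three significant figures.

Loading drop = R_th/(R_th + R_L) ≤ 0.0530, so R_th ≤ R_L · ε/(1−ε) = 5.60 kΩ × 0.0530/0.9470 = 313 Ω.
(Any R1, R2 with R2/(R1+R2) = 0.561 and R1‖R2 ≤ 313 Ω will meet the spec.)

R_th ≤ 313 Ω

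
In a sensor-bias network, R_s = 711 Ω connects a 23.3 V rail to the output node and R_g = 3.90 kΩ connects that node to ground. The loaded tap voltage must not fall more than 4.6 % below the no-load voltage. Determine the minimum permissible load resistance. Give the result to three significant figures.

Output resistance R_th = R_s‖R_g = (711 × 3900)/4611 = 601.4 Ω.
The fractional drop is R_th/(R_th + R_L); requiring this ≤ 0.0460 gives R_L ≥ R_th(1/0.0460 − 1) = 601.4 × 20.74 = 12.5 kΩ.

R_L(min) ≈ 12.5 kΩ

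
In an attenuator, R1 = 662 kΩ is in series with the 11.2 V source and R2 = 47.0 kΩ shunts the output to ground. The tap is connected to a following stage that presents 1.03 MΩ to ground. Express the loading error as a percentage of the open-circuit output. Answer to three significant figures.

4.09 %

The divider's output (Thévenin) resistance is R1‖R2 = 43.88 kΩ.
Fractional drop under load = R_th/(R_th + R_L) = 43.88 / (43.88 + 1030) = 0.04087.
So the output falls by 4.09 %.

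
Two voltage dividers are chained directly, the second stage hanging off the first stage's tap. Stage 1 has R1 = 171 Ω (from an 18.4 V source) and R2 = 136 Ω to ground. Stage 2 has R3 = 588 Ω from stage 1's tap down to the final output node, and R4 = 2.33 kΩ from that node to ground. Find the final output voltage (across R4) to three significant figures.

Stage 2 presents R3+R4 = 2918 Ω as a load on stage 1's tap.
Stage 1's lower leg becomes R2‖(R3+R4) = 129.9 Ω, so V_mid = 18.4 × 129.9/300.9 = 7.945 V.
Stage 2 is itself unloaded: V_out = V_mid × R4/(R3+R4) = 7.945 × 2330/2918 = 6.34 V.

V_out ≈ 6.34 V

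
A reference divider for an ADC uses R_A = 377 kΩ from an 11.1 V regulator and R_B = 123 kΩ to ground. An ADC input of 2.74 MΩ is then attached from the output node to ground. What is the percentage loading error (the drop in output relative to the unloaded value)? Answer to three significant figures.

The divider's output (Thévenin) resistance is R_A‖R_B = 92.74 kΩ.
Fractional drop under load = R_th/(R_th + R_L) = 92.74 / (92.74 + 2740) = 0.03274.
So the output falls by 3.27 %.

3.27 %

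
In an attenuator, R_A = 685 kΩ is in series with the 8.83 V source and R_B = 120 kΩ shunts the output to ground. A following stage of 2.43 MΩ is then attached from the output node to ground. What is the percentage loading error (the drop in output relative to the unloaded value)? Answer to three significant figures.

The divider's output (Thévenin) resistance is R_A‖R_B = 102.1 kΩ.
Fractional drop under load = R_th/(R_th + R_L) = 102.1 / (102.1 + 2430) = 0.04033.
So the output falls by 4.03 %.

4.03 %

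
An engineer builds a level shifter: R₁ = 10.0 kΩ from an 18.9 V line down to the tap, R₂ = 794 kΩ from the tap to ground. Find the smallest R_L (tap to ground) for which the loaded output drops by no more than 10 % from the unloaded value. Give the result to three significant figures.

R_L(min) ≈ 88.9 kΩ

Output resistance R_th = R₁‖R₂ = (10.0 × 794)/804.0 = 9.876 kΩ.
The fractional drop is R_th/(R_th + R_L); requiring this ≤ 0.100 gives R_L ≥ R_th(1/0.100 − 1) = 9.876 × 9.000 = 88.9 kΩ.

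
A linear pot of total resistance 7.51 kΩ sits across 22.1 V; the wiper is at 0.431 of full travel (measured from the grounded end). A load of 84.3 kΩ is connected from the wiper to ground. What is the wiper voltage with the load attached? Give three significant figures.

The wiper splits the pot into (1−α)R = 4.273 kΩ above and αR = 3.237 kΩ below.
Lower section ‖ load = 3.117 kΩ.
V_wiper = 22.1 × 3.117/(4.273 + 3.117) = 9.32 V.

V ≈ 9.32 V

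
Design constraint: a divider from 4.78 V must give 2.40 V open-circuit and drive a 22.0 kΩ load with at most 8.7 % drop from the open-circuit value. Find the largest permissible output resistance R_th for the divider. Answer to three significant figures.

R_th ≤ 2.10 kΩ

Loading drop = R_th/(R_th + R_L) ≤ 0.0870, so R_th ≤ R_L · ε/(1−ε) = 22.0 kΩ × 0.0870/0.9130 = 2.10 kΩ.
(Any R1, R2 with R2/(R1+R2) = 0.502 and R1‖R2 ≤ 2.10 kΩ will meet the spec.)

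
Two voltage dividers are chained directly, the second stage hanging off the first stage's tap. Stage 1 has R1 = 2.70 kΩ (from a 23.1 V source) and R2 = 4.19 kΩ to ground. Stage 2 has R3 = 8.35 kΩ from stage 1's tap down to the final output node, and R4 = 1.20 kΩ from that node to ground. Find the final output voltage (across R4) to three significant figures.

Stage 2 presents R3+R4 = 9.550 kΩ as a load on stage 1's tap.
Stage 1's lower leg becomes R2‖(R3+R4) = 2.912 kΩ, so V_mid = 23.1 × 2.912/5.612 = 11.99 V.
Stage 2 is itself unloaded: V_out = V_mid × R4/(R3+R4) = 11.99 × 1.20/9.550 = 1.51 V.

V_out ≈ 1.51 V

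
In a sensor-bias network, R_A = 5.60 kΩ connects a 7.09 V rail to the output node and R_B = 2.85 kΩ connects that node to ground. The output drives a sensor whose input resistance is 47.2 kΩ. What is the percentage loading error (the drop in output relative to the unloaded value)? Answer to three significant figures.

3.85 %

The divider's output (Thévenin) resistance is R_A‖R_B = 1.889 kΩ.
Fractional drop under load = R_th/(R_th + R_L) = 1.889 / (1.889 + 47.2) = 0.03848.
So the output falls by 3.85 %.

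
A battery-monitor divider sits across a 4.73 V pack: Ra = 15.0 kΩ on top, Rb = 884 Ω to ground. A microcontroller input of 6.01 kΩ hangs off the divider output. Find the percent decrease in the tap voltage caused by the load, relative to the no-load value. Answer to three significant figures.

12.2 %

The divider's output (Thévenin) resistance is Ra‖Rb = 834.8 Ω.
Fractional drop under load = R_th/(R_th + R_L) = 834.8 / (834.8 + 6010) = 0.1220.
So the output falls by 12.2 %.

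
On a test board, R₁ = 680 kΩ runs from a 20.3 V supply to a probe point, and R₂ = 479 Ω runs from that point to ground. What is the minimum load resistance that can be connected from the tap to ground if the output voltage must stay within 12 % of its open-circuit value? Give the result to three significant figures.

Output resistance R_th = R₁‖R₂ = (680000 × 479)/680500 = 478.7 Ω.
The fractional drop is R_th/(R_th + R_L); requiring this ≤ 0.120 gives R_L ≥ R_th(1/0.120 − 1) = 478.7 × 7.333 = 3.51 kΩ.

R_L(min) ≈ 3.51 kΩ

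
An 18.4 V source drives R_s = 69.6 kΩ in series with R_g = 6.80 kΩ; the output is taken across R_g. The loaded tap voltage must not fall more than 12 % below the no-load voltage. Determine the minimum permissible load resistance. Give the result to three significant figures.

Output resistance R_th = R_s‖R_g = (69.6 × 6.80)/76.40 = 6.195 kΩ.
The fractional drop is R_th/(R_th + R_L); requiring this ≤ 0.120 gives R_L ≥ R_th(1/0.120 − 1) = 6.195 × 7.333 = 45.4 kΩ.

R_L(min) ≈ 45.4 kΩ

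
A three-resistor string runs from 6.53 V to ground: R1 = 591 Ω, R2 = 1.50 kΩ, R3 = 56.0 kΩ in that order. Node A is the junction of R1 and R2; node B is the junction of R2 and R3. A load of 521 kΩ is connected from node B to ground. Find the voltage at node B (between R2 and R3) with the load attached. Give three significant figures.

At node B, R3 is in parallel with the load: R3‖R_L = 50560 Ω.
Below node A the resistance is R2 + (R3‖R_L) = 52060 Ω, so V_A = 6.53 × 52060/52660 = 6.457 V.
Then V_B = V_A × (R3‖R_L)/(R2 + R3‖R_L) = 6.457 × 50560/52060 = 6.27 V.

V ≈ 6.27 V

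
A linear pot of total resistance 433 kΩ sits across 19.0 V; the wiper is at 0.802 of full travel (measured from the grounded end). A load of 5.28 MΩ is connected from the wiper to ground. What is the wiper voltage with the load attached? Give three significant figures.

V ≈ 15.0 V

The wiper splits the pot into (1−α)R = 85.73 kΩ above and αR = 347.3 kΩ below.
Lower section ‖ load = 325.8 kΩ.
V_wiper = 19.0 × 325.8/(85.73 + 325.8) = 15.0 V.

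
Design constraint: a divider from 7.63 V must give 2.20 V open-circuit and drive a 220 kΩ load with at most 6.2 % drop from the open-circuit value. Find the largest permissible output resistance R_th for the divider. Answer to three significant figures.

R_th ≤ 14.5 kΩ

Loading drop = R_th/(R_th + R_L) ≤ 0.0620, so R_th ≤ R_L · ε/(1−ε) = 220 kΩ × 0.0620/0.9380 = 14.5 kΩ.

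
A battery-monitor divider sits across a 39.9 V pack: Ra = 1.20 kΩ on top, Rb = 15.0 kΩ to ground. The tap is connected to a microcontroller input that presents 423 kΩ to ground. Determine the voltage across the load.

The load sits in parallel with Rb: Rb‖R_L = (15.0 × 423) / (15.0 + 423) = 14.49 kΩ.
V_out = 39.9 × 14.49 / (1.20 + 14.49) = 39.9 × 14.49/15.69 = 36.8 V.
(Unloaded it would have been 36.9 V.)

V_out ≈ 36.8 V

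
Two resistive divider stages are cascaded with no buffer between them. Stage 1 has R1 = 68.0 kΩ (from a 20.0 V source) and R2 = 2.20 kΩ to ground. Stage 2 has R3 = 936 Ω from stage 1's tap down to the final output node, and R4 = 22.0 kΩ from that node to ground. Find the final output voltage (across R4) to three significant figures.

V_out ≈ 0.550 V

Stage 2 presents R3+R4 = 22940 Ω as a load on stage 1's tap.
Stage 1's lower leg becomes R2‖(R3+R4) = 2007 Ω, so V_mid = 20.0 × 2007/70010 = 0.5735 V.
Stage 2 is itself unloaded: V_out = V_mid × R4/(R3+R4) = 0.5735 × 22000/22940 = 0.550 V.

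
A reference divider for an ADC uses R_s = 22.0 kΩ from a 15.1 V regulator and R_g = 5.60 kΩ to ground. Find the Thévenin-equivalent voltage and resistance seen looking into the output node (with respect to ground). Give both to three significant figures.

V_th = 3.06 V, R_th = 4.46 kΩ

V_th is the open-circuit tap voltage: 15.1 × 5.60/(22.0 + 5.60) = 3.06 V.
With the supply zeroed, R_s and R_g appear in parallel from the tap: R_th = R_s‖R_g = (22.0 × 5.60)/27.60 = 4.46 kΩ.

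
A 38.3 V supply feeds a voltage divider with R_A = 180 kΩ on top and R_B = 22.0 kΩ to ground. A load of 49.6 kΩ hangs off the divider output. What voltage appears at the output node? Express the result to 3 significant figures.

The load sits in parallel with R_B: R_B‖R_L = (22.0 × 49.6) / (22.0 + 49.6) = 15.24 kΩ.
V_out = 38.3 × 15.24 / (180 + 15.24) = 38.3 × 15.24/195.2 = 2.99 V.

V_out ≈ 2.99 V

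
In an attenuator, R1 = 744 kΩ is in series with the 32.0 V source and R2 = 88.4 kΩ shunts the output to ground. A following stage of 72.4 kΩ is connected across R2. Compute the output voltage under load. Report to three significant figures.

V_out ≈ 1.62 V

The load sits in parallel with R2: R2‖R_L = (88.4 × 72.4) / (88.4 + 72.4) = 39.80 kΩ.
V_out = 32.0 × 39.80 / (744 + 39.80) = 32.0 × 39.80/783.8 = 1.62 V.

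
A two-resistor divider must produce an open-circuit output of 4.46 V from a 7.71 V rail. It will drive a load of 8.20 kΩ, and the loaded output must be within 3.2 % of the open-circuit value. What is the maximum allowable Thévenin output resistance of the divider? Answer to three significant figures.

R_th ≤ 271 Ω

Loading drop = R_th/(R_th + R_L) ≤ 0.0320, so R_th ≤ R_L · ε/(1−ε) = 8.20 kΩ × 0.0320/0.9680 = 271 Ω.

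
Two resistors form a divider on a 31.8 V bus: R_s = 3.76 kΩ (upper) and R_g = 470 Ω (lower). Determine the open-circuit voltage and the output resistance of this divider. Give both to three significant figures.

V_th is the open-circuit tap voltage: 31.8 × 470/(3760 + 470) = 3.53 V.
With the supply zeroed, R_s and R_g appear in parallel from the tap: R_th = R_s‖R_g = (3760 × 470)/4230 = 418 Ω.

V_th = 3.53 V, R_th = 418 Ω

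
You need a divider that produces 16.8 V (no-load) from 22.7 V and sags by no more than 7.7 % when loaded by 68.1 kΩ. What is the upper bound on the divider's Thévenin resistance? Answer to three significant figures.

Loading drop = R_th/(R_th + R_L) ≤ 0.0770, so R_th ≤ R_L · ε/(1−ε) = 68.1 kΩ × 0.0770/0.9230 = 5.68 kΩ.

R_th ≤ 5.68 kΩ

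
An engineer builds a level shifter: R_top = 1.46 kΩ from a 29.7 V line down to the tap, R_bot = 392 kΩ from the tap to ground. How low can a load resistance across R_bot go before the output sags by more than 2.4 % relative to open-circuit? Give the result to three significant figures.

R_L(min) ≈ 59.2 kΩ

Output resistance R_th = R_top‖R_bot = (1.46 × 392)/393.5 = 1.455 kΩ.
The fractional drop is R_th/(R_th + R_L); requiring this ≤ 0.0240 gives R_L ≥ R_th(1/0.0240 − 1) = 1.455 × 40.67 = 59.2 kΩ.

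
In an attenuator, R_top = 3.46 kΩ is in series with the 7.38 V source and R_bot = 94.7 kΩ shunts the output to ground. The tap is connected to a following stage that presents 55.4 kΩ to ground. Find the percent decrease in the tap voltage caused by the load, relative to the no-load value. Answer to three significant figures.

The divider's output (Thévenin) resistance is R_top‖R_bot = 3.338 kΩ.
Fractional drop under load = R_th/(R_th + R_L) = 3.338 / (3.338 + 55.4) = 0.05683.
So the output falls by 5.68 %.

5.68 %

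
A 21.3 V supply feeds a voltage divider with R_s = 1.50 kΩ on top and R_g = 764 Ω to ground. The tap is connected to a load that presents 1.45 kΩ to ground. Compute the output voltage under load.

V_out ≈ 5.33 V

The load sits in parallel with R_g: R_g‖R_L = (764 × 1450) / (764 + 1450) = 500.4 Ω.
V_out = 21.3 × 500.4 / (1500 + 500.4) = 21.3 × 500.4/2000 = 5.33 V.
(Unloaded it would have been 7.19 V.)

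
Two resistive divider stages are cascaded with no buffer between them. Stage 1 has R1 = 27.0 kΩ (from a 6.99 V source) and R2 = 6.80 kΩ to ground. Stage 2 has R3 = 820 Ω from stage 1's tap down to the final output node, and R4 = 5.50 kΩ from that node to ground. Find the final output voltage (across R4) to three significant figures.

Stage 2 presents R3+R4 = 6320 Ω as a load on stage 1's tap.
Stage 1's lower leg becomes R2‖(R3+R4) = 3276 Ω, so V_mid = 6.99 × 3276/30280 = 0.7563 V.
Stage 2 is itself unloaded: V_out = V_mid × R4/(R3+R4) = 0.7563 × 5500/6320 = 0.658 V.

V_out ≈ 0.658 V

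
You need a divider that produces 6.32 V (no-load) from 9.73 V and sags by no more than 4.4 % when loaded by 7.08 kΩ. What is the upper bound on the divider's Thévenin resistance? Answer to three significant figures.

Loading drop = R_th/(R_th + R_L) ≤ 0.0440, so R_th ≤ R_L · ε/(1−ε) = 7.08 kΩ × 0.0440/0.9560 = 326 Ω.
(Any R1, R2 with R2/(R1+R2) = 0.650 and R1‖R2 ≤ 326 Ω will meet the spec.)

R_th ≤ 326 Ω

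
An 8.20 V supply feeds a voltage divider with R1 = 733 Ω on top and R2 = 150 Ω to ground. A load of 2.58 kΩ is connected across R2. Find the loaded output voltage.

The load sits in parallel with R2: R2‖R_L = (150 × 2580) / (150 + 2580) = 141.8 Ω.
V_out = 8.20 × 141.8 / (733 + 141.8) = 8.20 × 141.8/874.8 = 1.33 V.
(Unloaded it would have been 1.39 V.)

V_out ≈ 1.33 V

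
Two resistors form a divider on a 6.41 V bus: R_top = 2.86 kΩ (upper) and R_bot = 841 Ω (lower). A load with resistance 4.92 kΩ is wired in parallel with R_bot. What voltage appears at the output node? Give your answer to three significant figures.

V_out ≈ 1.29 V

The load sits in parallel with R_bot: R_bot‖R_L = (841 × 4920) / (841 + 4920) = 718.2 Ω.
V_out = 6.41 × 718.2 / (2860 + 718.2) = 6.41 × 718.2/3578 = 1.29 V.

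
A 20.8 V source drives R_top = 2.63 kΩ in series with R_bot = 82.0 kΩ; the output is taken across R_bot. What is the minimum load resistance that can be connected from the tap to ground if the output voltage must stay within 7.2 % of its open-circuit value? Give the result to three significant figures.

R_L(min) ≈ 32.8 kΩ

Output resistance R_th = R_top‖R_bot = (2.63 × 82.0)/84.63 = 2.548 kΩ.
The fractional drop is R_th/(R_th + R_L); requiring this ≤ 0.0720 gives R_L ≥ R_th(1/0.0720 − 1) = 2.548 × 12.89 = 32.8 kΩ.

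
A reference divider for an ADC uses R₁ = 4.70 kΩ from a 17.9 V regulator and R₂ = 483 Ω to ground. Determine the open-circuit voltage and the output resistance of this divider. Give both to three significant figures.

V_th = 1.67 V, R_th = 438 Ω

V_th is the open-circuit tap voltage: 17.9 × 483/(4700 + 483) = 1.67 V.
With the supply zeroed, R₁ and R₂ appear in parallel from the tap: R_th = R₁‖R₂ = (4700 × 483)/5183 = 438 Ω.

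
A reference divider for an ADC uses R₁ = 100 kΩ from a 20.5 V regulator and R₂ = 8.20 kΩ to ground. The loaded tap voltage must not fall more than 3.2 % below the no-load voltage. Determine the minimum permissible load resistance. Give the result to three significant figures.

Output resistance R_th = R₁‖R₂ = (100 × 8.20)/108.2 = 7.579 kΩ.
The fractional drop is R_th/(R_th + R_L); requiring this ≤ 0.0320 gives R_L ≥ R_th(1/0.0320 − 1) = 7.579 × 30.25 = 229 kΩ.

R_L(min) ≈ 229 kΩ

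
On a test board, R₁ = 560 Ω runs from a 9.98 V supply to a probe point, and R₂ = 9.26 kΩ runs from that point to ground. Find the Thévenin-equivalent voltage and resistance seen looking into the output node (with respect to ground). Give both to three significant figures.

V_th = 9.41 V, R_th = 528 Ω

V_th is the open-circuit tap voltage: 9.98 × 9260/(560 + 9260) = 9.41 V.
With the supply zeroed, R₁ and R₂ appear in parallel from the tap: R_th = R₁‖R₂ = (560 × 9260)/9820 = 528 Ω.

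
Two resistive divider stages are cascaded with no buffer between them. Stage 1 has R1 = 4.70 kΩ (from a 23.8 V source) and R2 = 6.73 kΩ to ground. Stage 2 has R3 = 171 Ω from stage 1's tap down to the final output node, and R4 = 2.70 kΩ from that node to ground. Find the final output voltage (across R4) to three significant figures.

V_out ≈ 6.71 V

Stage 2 presents R3+R4 = 2871 Ω as a load on stage 1's tap.
Stage 1's lower leg becomes R2‖(R3+R4) = 2012 Ω, so V_mid = 23.8 × 2012/6712 = 7.136 V.
Stage 2 is itself unloaded: V_out = V_mid × R4/(R3+R4) = 7.136 × 2700/2871 = 6.71 V.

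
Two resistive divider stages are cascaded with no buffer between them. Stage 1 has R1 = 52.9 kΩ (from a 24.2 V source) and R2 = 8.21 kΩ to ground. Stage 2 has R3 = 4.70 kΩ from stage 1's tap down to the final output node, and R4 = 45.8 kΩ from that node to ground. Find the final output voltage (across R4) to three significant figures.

V_out ≈ 2.58 V

Stage 2 presents R3+R4 = 50.50 kΩ as a load on stage 1's tap.
Stage 1's lower leg becomes R2‖(R3+R4) = 7.062 kΩ, so V_mid = 24.2 × 7.062/59.96 = 2.850 V.
Stage 2 is itself unloaded: V_out = V_mid × R4/(R3+R4) = 2.850 × 45.8/50.50 = 2.58 V.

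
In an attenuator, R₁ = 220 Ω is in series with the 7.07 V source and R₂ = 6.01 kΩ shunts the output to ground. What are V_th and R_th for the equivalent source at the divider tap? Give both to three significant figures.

V_th is the open-circuit tap voltage: 7.07 × 6010/(220 + 6010) = 6.82 V.
With the supply zeroed, R₁ and R₂ appear in parallel from the tap: R_th = R₁‖R₂ = (220 × 6010)/6230 = 212 Ω.

V_th = 6.82 V, R_th = 212 Ω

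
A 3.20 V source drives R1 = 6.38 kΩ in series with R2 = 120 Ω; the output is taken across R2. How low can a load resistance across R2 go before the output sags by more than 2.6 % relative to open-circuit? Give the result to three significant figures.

Output resistance R_th = R1‖R2 = (6380 × 120)/6500 = 117.8 Ω.
The fractional drop is R_th/(R_th + R_L); requiring this ≤ 0.0260 gives R_L ≥ R_th(1/0.0260 − 1) = 117.8 × 37.46 = 4.41 kΩ.

R_L(min) ≈ 4.41 kΩ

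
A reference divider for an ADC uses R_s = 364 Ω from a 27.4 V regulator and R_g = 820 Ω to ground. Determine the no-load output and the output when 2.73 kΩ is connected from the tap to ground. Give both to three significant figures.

Unloaded: 19.0 V; loaded: 17.4 V

Open-circuit: V = 27.4 × 820/(364 + 820) = 19.0 V.
With the load, R_g becomes R_g‖R_L = 630.6 Ω, so V = 27.4 × 630.6/994.6 = 17.4 V.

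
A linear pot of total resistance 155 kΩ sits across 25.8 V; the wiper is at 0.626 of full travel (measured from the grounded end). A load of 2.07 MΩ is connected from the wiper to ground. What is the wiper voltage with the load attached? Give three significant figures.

The wiper splits the pot into (1−α)R = 57.97 kΩ above and αR = 97.03 kΩ below.
Lower section ‖ load = 92.69 kΩ.
V_wiper = 25.8 × 92.69/(57.97 + 92.69) = 15.9 V.

V ≈ 15.9 V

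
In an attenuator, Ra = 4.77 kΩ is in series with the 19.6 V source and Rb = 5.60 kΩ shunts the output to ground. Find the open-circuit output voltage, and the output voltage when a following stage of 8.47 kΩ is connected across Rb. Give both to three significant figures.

Open-circuit: V = 19.6 × 5.60/(4.77 + 5.60) = 10.6 V.
With the load, Rb becomes Rb‖R_L = 3.371 kΩ, so V = 19.6 × 3.371/8.141 = 8.12 V.

Unloaded: 10.6 V; loaded: 8.12 V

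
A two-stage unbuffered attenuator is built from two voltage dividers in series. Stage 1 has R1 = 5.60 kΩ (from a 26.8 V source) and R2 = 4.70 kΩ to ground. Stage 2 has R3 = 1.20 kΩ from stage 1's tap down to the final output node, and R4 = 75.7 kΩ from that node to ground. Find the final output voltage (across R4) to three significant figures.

V_out ≈ 11.7 V

Stage 2 presents R3+R4 = 76.90 kΩ as a load on stage 1's tap.
Stage 1's lower leg becomes R2‖(R3+R4) = 4.429 kΩ, so V_mid = 26.8 × 4.429/10.03 = 11.84 V.
Stage 2 is itself unloaded: V_out = V_mid × R4/(R3+R4) = 11.84 × 75.7/76.90 = 11.7 V.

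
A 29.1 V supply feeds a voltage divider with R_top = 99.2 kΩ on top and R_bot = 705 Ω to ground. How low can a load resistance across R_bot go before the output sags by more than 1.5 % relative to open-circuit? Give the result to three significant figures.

R_L(min) ≈ 46.0 kΩ

Output resistance R_th = R_top‖R_bot = (99200 × 705)/99900 = 700.0 Ω.
The fractional drop is R_th/(R_th + R_L); requiring this ≤ 0.0150 gives R_L ≥ R_th(1/0.0150 − 1) = 700.0 × 65.67 = 46.0 kΩ.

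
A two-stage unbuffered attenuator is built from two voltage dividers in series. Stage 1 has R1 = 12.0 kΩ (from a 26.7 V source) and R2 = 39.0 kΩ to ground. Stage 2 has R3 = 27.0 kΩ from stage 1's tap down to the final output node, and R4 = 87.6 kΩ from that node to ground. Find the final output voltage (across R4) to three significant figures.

V_out ≈ 14.5 V

Stage 2 presents R3+R4 = 114.6 kΩ as a load on stage 1's tap.
Stage 1's lower leg becomes R2‖(R3+R4) = 29.10 kΩ, so V_mid = 26.7 × 29.10/41.10 = 18.90 V.
Stage 2 is itself unloaded: V_out = V_mid × R4/(R3+R4) = 18.90 × 87.6/114.6 = 14.5 V.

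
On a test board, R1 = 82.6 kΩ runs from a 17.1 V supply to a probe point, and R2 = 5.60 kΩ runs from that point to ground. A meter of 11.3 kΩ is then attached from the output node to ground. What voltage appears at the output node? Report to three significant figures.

V_out ≈ 0.742 V

The load sits in parallel with R2: R2‖R_L = (5.60 × 11.3) / (5.60 + 11.3) = 3.744 kΩ.
V_out = 17.1 × 3.744 / (82.6 + 3.744) = 17.1 × 3.744/86.34 = 0.742 V.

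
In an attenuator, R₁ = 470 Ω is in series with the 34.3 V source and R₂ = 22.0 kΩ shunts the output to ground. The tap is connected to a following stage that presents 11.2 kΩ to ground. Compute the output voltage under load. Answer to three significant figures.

The load sits in parallel with R₂: R₂‖R_L = (22000 × 11200) / (22000 + 11200) = 7422 Ω.
V_out = 34.3 × 7422 / (470 + 7422) = 34.3 × 7422/7892 = 32.3 V.

V_out ≈ 32.3 V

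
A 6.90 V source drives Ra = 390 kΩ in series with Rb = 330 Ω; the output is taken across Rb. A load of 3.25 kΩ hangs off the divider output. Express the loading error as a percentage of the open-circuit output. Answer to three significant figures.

9.21 %

Unloaded V = 6.90 × 330/390300 = 0.0058335 V.
Loaded: Rb‖R_L = 299.6 Ω, giving V = 6.90 × 299.6/390300 = 0.0052962 V.
Drop = (0.0058335 − 0.0052962) / 0.0058335 = 9.21 %.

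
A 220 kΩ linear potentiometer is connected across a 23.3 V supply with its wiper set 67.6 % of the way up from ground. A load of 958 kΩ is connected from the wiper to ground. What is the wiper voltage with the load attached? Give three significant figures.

V ≈ 15.0 V

The wiper splits the pot into (1−α)R = 71.28 kΩ above and αR = 148.7 kΩ below.
Lower section ‖ load = 128.7 kΩ.
V_wiper = 23.3 × 128.7/(71.28 + 128.7) = 15.0 V.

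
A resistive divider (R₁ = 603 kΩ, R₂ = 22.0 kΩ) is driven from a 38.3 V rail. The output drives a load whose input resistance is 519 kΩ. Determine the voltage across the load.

V_out ≈ 1.30 V

The load sits in parallel with R₂: R₂‖R_L = (22.0 × 519) / (22.0 + 519) = 21.11 kΩ.
V_out = 38.3 × 21.11 / (603 + 21.11) = 38.3 × 21.11/624.1 = 1.30 V.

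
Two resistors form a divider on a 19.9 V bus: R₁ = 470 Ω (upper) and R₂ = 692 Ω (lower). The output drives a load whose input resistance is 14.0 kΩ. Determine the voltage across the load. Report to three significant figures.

V_out ≈ 11.6 V

The load sits in parallel with R₂: R₂‖R_L = (692 × 14000) / (692 + 14000) = 659.4 Ω.
V_out = 19.9 × 659.4 / (470 + 659.4) = 19.9 × 659.4/1129 = 11.6 V.
(Unloaded it would have been 11.9 V.)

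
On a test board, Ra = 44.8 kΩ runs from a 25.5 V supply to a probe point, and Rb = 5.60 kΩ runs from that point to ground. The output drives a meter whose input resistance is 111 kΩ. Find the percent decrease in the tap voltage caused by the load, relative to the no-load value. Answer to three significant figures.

The divider's output (Thévenin) resistance is Ra‖Rb = 4.978 kΩ.
Fractional drop under load = R_th/(R_th + R_L) = 4.978 / (4.978 + 111) = 0.04292.
So the output falls by 4.29 %.

4.29 %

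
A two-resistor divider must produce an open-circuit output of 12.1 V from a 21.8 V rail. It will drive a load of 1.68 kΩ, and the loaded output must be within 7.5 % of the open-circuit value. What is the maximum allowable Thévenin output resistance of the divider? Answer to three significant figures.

R_th ≤ 136 Ω

Loading drop = R_th/(R_th + R_L) ≤ 0.0750, so R_th ≤ R_L · ε/(1−ε) = 1.68 kΩ × 0.0750/0.9250 = 136 Ω.
(Any R1, R2 with R2/(R1+R2) = 0.555 and R1‖R2 ≤ 136 Ω will meet the spec.)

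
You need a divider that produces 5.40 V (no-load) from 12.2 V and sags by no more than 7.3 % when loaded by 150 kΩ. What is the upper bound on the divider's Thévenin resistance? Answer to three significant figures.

Loading drop = R_th/(R_th + R_L) ≤ 0.0730, so R_th ≤ R_L · ε/(1−ε) = 150 kΩ × 0.0730/0.9270 = 11.8 kΩ.

R_th ≤ 11.8 kΩ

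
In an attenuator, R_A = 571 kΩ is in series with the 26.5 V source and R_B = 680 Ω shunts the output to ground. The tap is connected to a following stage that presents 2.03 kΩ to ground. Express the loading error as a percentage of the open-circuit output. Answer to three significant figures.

The divider's output (Thévenin) resistance is R_A‖R_B = 679.2 Ω.
Fractional drop under load = R_th/(R_th + R_L) = 679.2 / (679.2 + 2030) = 0.2507.
So the output falls by 25.1 %.

25.1 %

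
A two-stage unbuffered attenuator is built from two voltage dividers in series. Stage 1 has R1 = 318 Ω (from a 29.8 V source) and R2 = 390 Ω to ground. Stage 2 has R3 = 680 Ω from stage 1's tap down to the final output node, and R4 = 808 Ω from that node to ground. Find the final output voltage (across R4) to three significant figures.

Stage 2 presents R3+R4 = 1488 Ω as a load on stage 1's tap.
Stage 1's lower leg becomes R2‖(R3+R4) = 309.0 Ω, so V_mid = 29.8 × 309.0/627.0 = 14.69 V.
Stage 2 is itself unloaded: V_out = V_mid × R4/(R3+R4) = 14.69 × 808/1488 = 7.97 V.

V_out ≈ 7.97 V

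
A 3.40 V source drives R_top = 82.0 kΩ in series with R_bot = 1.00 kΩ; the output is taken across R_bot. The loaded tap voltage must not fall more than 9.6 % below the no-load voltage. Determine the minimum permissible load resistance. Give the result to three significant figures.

R_L(min) ≈ 9.30 kΩ

Output resistance R_th = R_top‖R_bot = (82000 × 1000)/83000 = 988.0 Ω.
The fractional drop is R_th/(R_th + R_L); requiring this ≤ 0.0960 gives R_L ≥ R_th(1/0.0960 − 1) = 988.0 × 9.417 = 9.30 kΩ.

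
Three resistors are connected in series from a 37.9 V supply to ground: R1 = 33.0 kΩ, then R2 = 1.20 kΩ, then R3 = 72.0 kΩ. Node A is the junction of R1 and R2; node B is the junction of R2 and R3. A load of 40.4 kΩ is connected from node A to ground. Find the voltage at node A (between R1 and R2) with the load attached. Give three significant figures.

Below node A the series string R2+R3 = 73.20 kΩ sits in parallel with the 40.4 kΩ load: 26.03 kΩ.
V_A = 37.9 × 26.03/(33.0 + 26.03) = 16.7 V.

V ≈ 16.7 V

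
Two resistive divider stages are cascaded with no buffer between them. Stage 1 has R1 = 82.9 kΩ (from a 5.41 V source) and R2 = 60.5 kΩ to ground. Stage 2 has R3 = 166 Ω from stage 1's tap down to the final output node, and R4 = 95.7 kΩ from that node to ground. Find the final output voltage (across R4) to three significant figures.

V_out ≈ 1.67 V

Stage 2 presents R3+R4 = 95870 Ω as a load on stage 1's tap.
Stage 1's lower leg becomes R2‖(R3+R4) = 37090 Ω, so V_mid = 5.41 × 37090/120000 = 1.672 V.
Stage 2 is itself unloaded: V_out = V_mid × R4/(R3+R4) = 1.672 × 95700/95870 = 1.67 V.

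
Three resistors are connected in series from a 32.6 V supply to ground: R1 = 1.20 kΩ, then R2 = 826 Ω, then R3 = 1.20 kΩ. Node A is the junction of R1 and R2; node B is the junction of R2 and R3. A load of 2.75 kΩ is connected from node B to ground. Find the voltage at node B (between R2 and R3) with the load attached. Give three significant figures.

V ≈ 9.52 V

At node B, R3 is in parallel with the load: R3‖R_L = 835.4 Ω.
Below node A the resistance is R2 + (R3‖R_L) = 1661 Ω, so V_A = 32.6 × 1661/2861 = 18.93 V.
Then V_B = V_A × (R3‖R_L)/(R2 + R3‖R_L) = 18.93 × 835.4/1661 = 9.52 V.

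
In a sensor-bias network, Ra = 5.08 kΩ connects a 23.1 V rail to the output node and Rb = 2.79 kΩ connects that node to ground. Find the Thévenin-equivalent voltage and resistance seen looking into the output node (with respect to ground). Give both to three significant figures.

V_th is the open-circuit tap voltage: 23.1 × 2.79/(5.08 + 2.79) = 8.19 V.
With the supply zeroed, Ra and Rb appear in parallel from the tap: R_th = Ra‖Rb = (5.08 × 2.79)/7.870 = 1.80 kΩ.

V_th = 8.19 V, R_th = 1.80 kΩ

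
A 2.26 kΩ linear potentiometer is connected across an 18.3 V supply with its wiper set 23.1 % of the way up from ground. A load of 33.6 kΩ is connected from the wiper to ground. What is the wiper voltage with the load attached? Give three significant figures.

V ≈ 4.18 V

The wiper splits the pot into (1−α)R = 1738 Ω above and αR = 522.1 Ω below.
Lower section ‖ load = 514.1 Ω.
V_wiper = 18.3 × 514.1/(1738 + 514.1) = 4.18 V.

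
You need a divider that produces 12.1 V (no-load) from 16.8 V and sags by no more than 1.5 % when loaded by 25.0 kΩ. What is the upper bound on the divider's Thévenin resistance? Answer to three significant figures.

Loading drop = R_th/(R_th + R_L) ≤ 0.0150, so R_th ≤ R_L · ε/(1−ε) = 25.0 kΩ × 0.0150/0.9850 = 381 Ω.

R_th ≤ 381 Ω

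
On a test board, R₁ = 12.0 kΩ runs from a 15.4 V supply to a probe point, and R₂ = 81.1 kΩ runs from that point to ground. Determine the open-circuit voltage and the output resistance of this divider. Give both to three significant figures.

V_th = 13.4 V, R_th = 10.5 kΩ

V_th is the open-circuit tap voltage: 15.4 × 81.1/(12.0 + 81.1) = 13.4 V.
With the supply zeroed, R₁ and R₂ appear in parallel from the tap: R_th = R₁‖R₂ = (12.0 × 81.1)/93.10 = 10.5 kΩ.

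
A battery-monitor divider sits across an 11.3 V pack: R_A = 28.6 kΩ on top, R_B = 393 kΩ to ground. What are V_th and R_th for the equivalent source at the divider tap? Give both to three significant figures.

V_th is the open-circuit tap voltage: 11.3 × 393/(28.6 + 393) = 10.5 V.
With the supply zeroed, R_A and R_B appear in parallel from the tap: R_th = R_A‖R_B = (28.6 × 393)/421.6 = 26.7 kΩ.

V_th = 10.5 V, R_th = 26.7 kΩ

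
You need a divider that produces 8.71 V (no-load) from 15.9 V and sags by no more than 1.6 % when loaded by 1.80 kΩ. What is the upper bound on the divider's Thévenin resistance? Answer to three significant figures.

R_th ≤ 29.3 Ω

Loading drop = R_th/(R_th + R_L) ≤ 0.0160, so R_th ≤ R_L · ε/(1−ε) = 1.80 kΩ × 0.0160/0.9840 = 29.3 Ω.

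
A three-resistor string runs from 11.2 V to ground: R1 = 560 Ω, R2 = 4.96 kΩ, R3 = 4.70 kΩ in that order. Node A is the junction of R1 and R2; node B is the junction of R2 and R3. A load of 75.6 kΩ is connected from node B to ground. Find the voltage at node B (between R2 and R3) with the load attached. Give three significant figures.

At node B, R3 is in parallel with the load: R3‖R_L = 4425 Ω.
Below node A the resistance is R2 + (R3‖R_L) = 9385 Ω, so V_A = 11.2 × 9385/9945 = 10.57 V.
Then V_B = V_A × (R3‖R_L)/(R2 + R3‖R_L) = 10.57 × 4425/9385 = 4.98 V.

V ≈ 4.98 V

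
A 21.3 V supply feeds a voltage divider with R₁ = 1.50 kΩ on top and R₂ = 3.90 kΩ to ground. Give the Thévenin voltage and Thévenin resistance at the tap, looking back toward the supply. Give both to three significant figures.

V_th is the open-circuit tap voltage: 21.3 × 3.90/(1.50 + 3.90) = 15.4 V.
With the supply zeroed, R₁ and R₂ appear in parallel from the tap: R_th = R₁‖R₂ = (1.50 × 3.90)/5.400 = 1.08 kΩ.

V_th = 15.4 V, R_th = 1.08 kΩ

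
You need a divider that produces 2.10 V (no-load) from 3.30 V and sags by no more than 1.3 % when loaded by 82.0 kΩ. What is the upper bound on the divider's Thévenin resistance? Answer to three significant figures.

Loading drop = R_th/(R_th + R_L) ≤ 0.0130, so R_th ≤ R_L · ε/(1−ε) = 82.0 kΩ × 0.0130/0.9870 = 1.08 kΩ.

R_th ≤ 1.08 kΩ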